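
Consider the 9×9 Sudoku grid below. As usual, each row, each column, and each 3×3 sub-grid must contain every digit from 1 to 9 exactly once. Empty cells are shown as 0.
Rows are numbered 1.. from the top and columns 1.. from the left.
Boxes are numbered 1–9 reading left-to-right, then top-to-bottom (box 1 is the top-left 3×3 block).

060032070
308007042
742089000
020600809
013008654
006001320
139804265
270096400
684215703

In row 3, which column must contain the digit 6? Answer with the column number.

Consider where 6 can go in row 3.
row 3, column 4 is out (column 4 already has a 6).
row 3, column 7 is out (column 7 already has a 6).
row 3, column 8 is out (column 8 already has a 6).
So the only cell in row 3 that can hold 6 is row 3, column 9.
That is column 9.

9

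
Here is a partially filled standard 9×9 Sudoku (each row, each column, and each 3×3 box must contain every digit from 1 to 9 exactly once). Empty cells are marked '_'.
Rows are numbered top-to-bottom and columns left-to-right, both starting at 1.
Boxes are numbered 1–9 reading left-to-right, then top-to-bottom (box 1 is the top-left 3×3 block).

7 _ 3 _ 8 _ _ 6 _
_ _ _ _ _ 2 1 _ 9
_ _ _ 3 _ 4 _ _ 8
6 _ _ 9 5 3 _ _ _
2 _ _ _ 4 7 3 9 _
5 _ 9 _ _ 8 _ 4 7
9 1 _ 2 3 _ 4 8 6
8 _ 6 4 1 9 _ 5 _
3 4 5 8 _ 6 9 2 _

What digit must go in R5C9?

5

Cell R5C9 itself could take any of {1, 5} by direct elimination.
Consider where 5 can go in row 5.
R5C2 is out (box 4 already has a 5).
R5C3 is out (column 3 already has a 5).
R5C4 is out (box 5 already has a 5).
So the only cell in row 5 that can hold 5 is R5C9.
Therefore R5C9 = 5.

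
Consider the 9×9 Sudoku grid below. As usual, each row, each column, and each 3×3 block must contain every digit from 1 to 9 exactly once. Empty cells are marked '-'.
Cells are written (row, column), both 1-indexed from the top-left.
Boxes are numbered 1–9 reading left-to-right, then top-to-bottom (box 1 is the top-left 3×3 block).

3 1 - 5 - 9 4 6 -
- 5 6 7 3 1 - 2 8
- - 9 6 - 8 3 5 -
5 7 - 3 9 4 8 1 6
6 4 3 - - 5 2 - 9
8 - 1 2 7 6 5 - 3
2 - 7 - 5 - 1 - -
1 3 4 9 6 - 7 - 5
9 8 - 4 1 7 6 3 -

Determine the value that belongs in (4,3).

2

Row 4 already contains {1, 3, 4, 5, 6, 7, 8, 9}.
Column 3 already contains {1, 3, 4, 6, 7, 9}.
Its 3×3 block (box 4) already contains {1, 3, 4, 5, 6, 7, 8}.
The only value from 1–9 not eliminated is 2, so (4,3) = 2.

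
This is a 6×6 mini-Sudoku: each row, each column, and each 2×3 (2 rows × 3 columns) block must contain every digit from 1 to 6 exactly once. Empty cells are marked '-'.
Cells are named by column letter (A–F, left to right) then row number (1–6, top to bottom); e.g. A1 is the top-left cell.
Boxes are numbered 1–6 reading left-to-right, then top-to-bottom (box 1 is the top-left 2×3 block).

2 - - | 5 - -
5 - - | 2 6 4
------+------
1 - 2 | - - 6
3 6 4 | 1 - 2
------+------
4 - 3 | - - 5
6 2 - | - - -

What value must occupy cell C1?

6

Cell C1 itself could take any of {1, 6} by direct elimination.
Consider where 6 can go in box 1.
B1 is out (column B already has a 6).
B2 is out (row 2 already has a 6).
C2 is out (row 2 already has a 6).
So the only cell in box 1 that can hold 6 is C1.
Therefore C1 = 6.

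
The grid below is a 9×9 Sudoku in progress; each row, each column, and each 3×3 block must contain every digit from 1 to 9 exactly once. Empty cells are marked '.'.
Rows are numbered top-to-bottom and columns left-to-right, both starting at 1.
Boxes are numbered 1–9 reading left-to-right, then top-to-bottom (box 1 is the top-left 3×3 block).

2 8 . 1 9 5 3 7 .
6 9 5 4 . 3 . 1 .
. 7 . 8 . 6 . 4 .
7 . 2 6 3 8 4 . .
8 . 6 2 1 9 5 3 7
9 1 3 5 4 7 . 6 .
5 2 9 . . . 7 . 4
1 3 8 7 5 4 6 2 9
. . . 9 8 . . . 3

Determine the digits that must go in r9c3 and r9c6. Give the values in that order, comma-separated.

7,2

For r9c3:
  Consider where 7 can go in row 9.
  r9c1 is out (column 1 already has a 7).
  r9c2 is out (column 2 already has a 7).
  r9c6 is out (column 6 already has a 7).
  r9c7 is out (column 7 already has a 7).
  r9c8 is out (column 8 already has a 7).
  So the only cell in row 9 that can hold 7 is r9c3.
  So r9c3 = 7.
For r9c6:
  Consider where 2 can go in row 9.
  r9c1 is out (column 1 already has a 2).
  r9c2 is out (column 2 already has a 2).
  r9c3 is out (column 3 already has a 2).
  r9c7 is out (box 9 already has a 2).
  r9c8 is out (column 8 already has a 2).
  So the only cell in row 9 that can hold 2 is r9c6.
  So r9c6 = 2.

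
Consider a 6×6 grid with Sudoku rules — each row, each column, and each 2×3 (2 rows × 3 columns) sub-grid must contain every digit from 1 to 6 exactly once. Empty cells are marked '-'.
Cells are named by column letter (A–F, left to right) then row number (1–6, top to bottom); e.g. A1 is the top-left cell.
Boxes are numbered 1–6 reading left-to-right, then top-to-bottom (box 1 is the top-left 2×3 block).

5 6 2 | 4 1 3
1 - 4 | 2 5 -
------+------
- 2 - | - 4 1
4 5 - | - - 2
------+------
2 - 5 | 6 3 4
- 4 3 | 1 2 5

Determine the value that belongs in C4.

Cell C4 itself could take any of {1, 6} by direct elimination.
Consider where 1 can go in column C.
C3 is out (row 3 already has a 1).
So the only cell in column C that can hold 1 is C4.
Therefore C4 = 1.

1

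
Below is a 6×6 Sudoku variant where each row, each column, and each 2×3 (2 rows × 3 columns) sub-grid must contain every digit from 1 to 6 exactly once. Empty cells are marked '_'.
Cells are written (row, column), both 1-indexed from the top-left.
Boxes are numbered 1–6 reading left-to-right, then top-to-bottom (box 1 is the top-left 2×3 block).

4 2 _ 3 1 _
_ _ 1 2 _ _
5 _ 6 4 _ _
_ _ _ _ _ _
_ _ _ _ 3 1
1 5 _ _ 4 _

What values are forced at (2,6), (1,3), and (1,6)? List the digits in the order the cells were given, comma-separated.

4,5,6

For (2,6):
  Consider where 4 can go in box 2.
  (1,6) is out (row 1 already has a 4).
  (2,5) is out (column 5 already has a 4).
  So the only cell in box 2 that can hold 4 is (2,6).
  So (2,6) = 4.
For (1,3):
  Row 1 already contains {1, 2, 3, 4}.
  Column 3 already contains {1, 6}.
  Its 2×3 block (box 1) already contains {1, 2, 4}.
  The only value from 1–6 not eliminated is 5, so (1,3) = 5.
For (1,6):
  Consider where 6 can go in row 1.
  (1,3) is out (column 3 already has a 6).
  So the only cell in row 1 that can hold 6 is (1,6).
  So (1,6) = 6.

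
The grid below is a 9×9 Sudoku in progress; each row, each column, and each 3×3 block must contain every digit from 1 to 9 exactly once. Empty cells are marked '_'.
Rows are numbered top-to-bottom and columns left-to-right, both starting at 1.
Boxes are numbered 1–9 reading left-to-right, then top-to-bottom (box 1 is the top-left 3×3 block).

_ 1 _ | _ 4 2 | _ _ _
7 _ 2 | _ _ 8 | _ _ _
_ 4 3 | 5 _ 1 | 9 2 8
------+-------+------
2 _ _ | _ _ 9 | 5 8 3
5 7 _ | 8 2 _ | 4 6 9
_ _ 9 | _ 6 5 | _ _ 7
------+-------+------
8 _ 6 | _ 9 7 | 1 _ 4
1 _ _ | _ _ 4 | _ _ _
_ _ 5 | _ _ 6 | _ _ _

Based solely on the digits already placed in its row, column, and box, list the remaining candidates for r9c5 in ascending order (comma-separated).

1,3,8

Row 9 already contains {5, 6}.
Column 5 already contains {2, 4, 6, 9}.
Its 3×3 block (box 8) already contains {4, 6, 7, 9}.
Removing those from 1–9 leaves {1, 3, 8} as the candidates for r9c5.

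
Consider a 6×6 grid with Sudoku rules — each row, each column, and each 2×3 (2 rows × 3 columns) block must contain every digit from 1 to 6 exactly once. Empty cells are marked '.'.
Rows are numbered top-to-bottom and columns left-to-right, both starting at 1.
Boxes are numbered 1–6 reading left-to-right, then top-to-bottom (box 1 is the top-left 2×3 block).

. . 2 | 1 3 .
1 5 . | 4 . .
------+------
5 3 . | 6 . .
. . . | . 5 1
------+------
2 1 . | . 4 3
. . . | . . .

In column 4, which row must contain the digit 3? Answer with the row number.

4

Consider where 3 can go in column 4.
r5c4 is out (row 5 already has a 3).
r6c4 is out (box 6 already has a 3).
So the only cell in column 4 that can hold 3 is r4c4.
That is row 4.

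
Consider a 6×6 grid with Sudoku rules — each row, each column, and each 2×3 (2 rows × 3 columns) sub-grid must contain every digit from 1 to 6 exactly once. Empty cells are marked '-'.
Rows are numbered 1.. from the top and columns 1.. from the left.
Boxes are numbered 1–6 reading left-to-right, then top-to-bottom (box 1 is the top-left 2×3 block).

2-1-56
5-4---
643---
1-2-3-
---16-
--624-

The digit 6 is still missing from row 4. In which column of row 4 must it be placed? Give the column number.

Consider where 6 can go in row 4.
row 4, column 2 is out (box 3 already has a 6).
row 4, column 6 is out (column 6 already has a 6).
So the only cell in row 4 that can hold 6 is row 4, column 4.
That is column 4.

4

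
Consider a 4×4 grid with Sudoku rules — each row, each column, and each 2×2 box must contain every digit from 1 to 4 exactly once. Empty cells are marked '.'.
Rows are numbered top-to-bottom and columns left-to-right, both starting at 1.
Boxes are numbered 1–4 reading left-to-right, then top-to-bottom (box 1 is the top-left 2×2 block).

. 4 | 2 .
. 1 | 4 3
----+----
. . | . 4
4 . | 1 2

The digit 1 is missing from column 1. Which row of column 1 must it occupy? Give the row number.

3

Consider where 1 can go in column 1.
R1C1 is out (box 1 already has a 1).
R2C1 is out (row 2 already has a 1).
So the only cell in column 1 that can hold 1 is R3C1.
That is row 3.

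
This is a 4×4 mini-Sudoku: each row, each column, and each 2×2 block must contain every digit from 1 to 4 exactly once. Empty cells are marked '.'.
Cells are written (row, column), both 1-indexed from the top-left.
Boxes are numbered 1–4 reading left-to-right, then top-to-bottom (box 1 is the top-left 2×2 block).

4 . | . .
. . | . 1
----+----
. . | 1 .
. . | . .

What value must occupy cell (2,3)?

Cell (2,3) itself could take any of {2, 3, 4} by direct elimination.
Consider where 4 can go in box 2.
(1,3) is out (row 1 already has a 4).
(1,4) is out (row 1 already has a 4).
So the only cell in box 2 that can hold 4 is (2,3).
Therefore (2,3) = 4.

4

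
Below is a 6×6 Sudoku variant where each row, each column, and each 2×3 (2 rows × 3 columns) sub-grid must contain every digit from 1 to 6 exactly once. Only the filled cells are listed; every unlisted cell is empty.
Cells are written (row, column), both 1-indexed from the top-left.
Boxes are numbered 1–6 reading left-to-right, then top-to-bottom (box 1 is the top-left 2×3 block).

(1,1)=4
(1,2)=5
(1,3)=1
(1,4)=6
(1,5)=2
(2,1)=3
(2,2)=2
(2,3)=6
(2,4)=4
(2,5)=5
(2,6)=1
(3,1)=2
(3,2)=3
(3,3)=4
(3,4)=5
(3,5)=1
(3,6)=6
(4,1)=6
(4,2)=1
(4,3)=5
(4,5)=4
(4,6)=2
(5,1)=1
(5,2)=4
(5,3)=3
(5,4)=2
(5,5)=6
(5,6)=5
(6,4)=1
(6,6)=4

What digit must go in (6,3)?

2

Row 6 already contains {1, 4}.
Column 3 already contains {1, 3, 4, 5, 6}.
Its 2×3 block (box 5) already contains {1, 3, 4}.
The only value from 1–6 not eliminated is 2, so (6,3) = 2.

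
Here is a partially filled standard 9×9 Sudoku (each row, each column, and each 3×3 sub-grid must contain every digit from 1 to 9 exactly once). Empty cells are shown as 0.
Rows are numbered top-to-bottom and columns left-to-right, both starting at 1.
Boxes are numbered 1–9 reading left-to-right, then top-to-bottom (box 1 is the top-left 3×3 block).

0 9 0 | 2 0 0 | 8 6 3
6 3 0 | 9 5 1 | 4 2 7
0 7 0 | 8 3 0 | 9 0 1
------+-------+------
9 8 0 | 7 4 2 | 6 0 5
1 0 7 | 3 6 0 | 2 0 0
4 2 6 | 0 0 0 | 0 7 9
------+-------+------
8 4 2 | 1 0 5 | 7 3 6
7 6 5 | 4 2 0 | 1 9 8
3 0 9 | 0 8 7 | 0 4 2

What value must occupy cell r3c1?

Cell r3c1 itself could take any of {2, 5} by direct elimination.
Consider where 2 can go in row 3.
r3c3 is out (column 3 already has a 2).
r3c6 is out (column 6 already has a 2).
r3c8 is out (column 8 already has a 2).
So the only cell in row 3 that can hold 2 is r3c1.
Therefore r3c1 = 2.

2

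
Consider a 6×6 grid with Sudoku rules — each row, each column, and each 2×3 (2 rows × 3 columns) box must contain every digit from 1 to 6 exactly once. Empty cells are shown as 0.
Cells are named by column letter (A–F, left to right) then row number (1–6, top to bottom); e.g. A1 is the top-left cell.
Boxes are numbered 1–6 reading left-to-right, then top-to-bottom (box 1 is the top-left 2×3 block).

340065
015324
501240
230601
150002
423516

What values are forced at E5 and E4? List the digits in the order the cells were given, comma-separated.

For E5:
  Row 5 already contains {1, 2, 5}.
  Column E already contains {1, 2, 4, 6}.
  Its 2×3 block (box 6) already contains {1, 2, 5, 6}.
  The only value from 1–6 not eliminated is 3, so E5 = 3.
For E4:
  Row 4 already contains {1, 2, 3, 6}.
  Column E already contains {1, 2, 4, 6}.
  Its 2×3 block (box 4) already contains {1, 2, 4, 6}.
  The only value from 1–6 not eliminated is 5, so E4 = 5.

3,5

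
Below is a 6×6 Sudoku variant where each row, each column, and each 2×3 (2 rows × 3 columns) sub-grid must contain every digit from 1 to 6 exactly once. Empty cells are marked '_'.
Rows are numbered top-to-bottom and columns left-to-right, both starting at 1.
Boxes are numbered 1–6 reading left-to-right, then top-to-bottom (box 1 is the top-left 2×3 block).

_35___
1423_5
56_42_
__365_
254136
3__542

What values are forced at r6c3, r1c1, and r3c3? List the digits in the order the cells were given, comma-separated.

For r6c3:
  Consider where 6 can go in row 6.
  r6c2 is out (column 2 already has a 6).
  So the only cell in row 6 that can hold 6 is r6c3.
  So r6c3 = 6.
For r1c1:
  Row 1 already contains {3, 5}.
  Column 1 already contains {1, 2, 3, 5}.
  Its 2×3 block (box 1) already contains {1, 2, 3, 4, 5}.
  The only value from 1–6 not eliminated is 6, so r1c1 = 6.
For r3c3:
  Row 3 already contains {2, 4, 5, 6}.
  Column 3 already contains {2, 3, 4, 5}.
  Its 2×3 block (box 3) already contains {3, 5, 6}.
  The only value from 1–6 not eliminated is 1, so r3c3 = 1.

6,6,1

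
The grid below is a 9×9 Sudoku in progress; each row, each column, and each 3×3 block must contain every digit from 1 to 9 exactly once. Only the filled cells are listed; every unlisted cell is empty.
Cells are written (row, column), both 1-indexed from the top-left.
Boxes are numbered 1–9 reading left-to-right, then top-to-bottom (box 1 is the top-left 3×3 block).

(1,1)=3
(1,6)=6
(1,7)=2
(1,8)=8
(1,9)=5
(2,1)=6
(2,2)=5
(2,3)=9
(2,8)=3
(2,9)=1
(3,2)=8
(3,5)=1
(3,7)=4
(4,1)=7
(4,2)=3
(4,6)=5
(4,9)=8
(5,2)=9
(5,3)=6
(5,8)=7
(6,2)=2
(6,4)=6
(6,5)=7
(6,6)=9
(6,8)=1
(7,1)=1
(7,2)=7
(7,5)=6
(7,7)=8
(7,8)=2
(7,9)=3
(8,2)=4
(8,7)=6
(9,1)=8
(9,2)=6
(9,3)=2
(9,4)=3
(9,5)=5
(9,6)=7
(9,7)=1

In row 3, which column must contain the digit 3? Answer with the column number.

Consider where 3 can go in row 3.
(3,1) is out (column 1 already has a 3).
(3,3) is out (box 1 already has a 3).
(3,4) is out (column 4 already has a 3).
(3,8) is out (column 8 already has a 3).
(3,9) is out (column 9 already has a 3).
So the only cell in row 3 that can hold 3 is (3,6).
That is column 6.

6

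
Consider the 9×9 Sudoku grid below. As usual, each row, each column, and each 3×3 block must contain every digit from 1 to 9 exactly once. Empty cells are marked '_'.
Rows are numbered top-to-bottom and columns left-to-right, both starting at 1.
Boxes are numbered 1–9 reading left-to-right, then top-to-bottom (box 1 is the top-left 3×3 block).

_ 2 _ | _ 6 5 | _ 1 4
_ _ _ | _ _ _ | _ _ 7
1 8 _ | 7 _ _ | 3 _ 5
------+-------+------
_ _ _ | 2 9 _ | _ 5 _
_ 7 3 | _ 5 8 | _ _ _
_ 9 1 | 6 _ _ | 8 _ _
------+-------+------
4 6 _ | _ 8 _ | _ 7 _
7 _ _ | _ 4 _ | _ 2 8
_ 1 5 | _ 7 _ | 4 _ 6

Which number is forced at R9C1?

Cell R9C1 itself could take any of {2, 3, 8, 9} by direct elimination.
Consider where 8 can go in row 9.
R9C4 is out (box 8 already has a 8).
R9C6 is out (column 6 already has a 8).
R9C8 is out (box 9 already has a 8).
So the only cell in row 9 that can hold 8 is R9C1.
Therefore R9C1 = 8.

8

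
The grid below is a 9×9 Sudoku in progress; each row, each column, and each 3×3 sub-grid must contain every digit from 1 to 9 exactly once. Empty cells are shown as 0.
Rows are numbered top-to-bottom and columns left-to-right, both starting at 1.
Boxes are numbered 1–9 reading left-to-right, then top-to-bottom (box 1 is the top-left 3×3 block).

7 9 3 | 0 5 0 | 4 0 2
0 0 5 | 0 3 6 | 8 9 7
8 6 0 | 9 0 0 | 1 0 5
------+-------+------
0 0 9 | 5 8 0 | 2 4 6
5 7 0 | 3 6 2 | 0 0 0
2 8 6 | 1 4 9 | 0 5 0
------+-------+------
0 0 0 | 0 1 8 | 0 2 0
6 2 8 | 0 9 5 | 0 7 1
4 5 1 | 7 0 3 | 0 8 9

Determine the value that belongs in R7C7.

Cell R7C7 itself could take any of {3, 5, 6} by direct elimination.
Consider where 5 can go in column 7.
R5C7 is out (row 5 already has a 5).
R6C7 is out (row 6 already has a 5).
R8C7 is out (row 8 already has a 5).
R9C7 is out (row 9 already has a 5).
So the only cell in column 7 that can hold 5 is R7C7.
Therefore R7C7 = 5.

5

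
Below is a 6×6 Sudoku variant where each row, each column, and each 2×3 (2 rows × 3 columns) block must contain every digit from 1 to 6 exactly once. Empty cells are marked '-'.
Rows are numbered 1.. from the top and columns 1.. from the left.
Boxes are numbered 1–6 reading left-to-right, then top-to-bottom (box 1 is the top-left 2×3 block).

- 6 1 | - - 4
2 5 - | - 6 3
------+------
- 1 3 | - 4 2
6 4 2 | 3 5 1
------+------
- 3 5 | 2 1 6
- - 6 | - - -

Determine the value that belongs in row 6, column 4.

4

Cell row 6, column 4 itself could take any of {4, 5} by direct elimination.
Consider where 4 can go in box 6.
row 6, column 5 is out (column 5 already has a 4).
row 6, column 6 is out (column 6 already has a 4).
So the only cell in box 6 that can hold 4 is row 6, column 4.
Therefore row 6, column 4 = 4.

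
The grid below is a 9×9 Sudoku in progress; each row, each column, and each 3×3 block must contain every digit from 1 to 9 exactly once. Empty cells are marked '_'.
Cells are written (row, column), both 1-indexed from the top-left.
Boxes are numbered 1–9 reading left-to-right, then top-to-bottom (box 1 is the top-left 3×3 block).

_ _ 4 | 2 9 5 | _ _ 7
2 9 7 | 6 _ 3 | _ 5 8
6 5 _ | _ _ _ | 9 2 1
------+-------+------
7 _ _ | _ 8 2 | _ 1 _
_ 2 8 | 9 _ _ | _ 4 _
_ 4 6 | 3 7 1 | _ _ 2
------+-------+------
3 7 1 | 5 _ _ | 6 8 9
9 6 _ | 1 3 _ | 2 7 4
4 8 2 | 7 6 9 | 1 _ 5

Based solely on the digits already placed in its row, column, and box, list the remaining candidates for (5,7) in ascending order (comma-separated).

3,5,7

Row 5 already contains {2, 4, 8, 9}.
Column 7 already contains {1, 2, 6, 9}.
Its 3×3 block (box 6) already contains {1, 2, 4}.
Removing those from 1–9 leaves {3, 5, 7} as the candidates for (5,7).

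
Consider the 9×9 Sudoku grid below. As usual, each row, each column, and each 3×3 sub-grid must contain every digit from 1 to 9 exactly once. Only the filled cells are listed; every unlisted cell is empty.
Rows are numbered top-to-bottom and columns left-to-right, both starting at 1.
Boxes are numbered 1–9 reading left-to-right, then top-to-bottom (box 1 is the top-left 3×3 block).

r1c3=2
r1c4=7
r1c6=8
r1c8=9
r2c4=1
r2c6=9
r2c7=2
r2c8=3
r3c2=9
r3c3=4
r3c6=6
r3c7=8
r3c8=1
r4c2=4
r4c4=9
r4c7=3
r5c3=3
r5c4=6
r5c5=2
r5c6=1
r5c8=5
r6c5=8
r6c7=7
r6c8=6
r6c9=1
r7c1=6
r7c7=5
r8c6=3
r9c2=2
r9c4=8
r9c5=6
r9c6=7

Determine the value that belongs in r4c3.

Cell r4c3 itself could take any of {1, 5, 6, 7, 8} by direct elimination.
Consider where 6 can go in row 4.
r4c1 is out (column 1 already has a 6).
r4c5 is out (column 5 already has a 6).
r4c6 is out (column 6 already has a 6).
r4c8 is out (column 8 already has a 6).
r4c9 is out (box 6 already has a 6).
So the only cell in row 4 that can hold 6 is r4c3.
Therefore r4c3 = 6.

6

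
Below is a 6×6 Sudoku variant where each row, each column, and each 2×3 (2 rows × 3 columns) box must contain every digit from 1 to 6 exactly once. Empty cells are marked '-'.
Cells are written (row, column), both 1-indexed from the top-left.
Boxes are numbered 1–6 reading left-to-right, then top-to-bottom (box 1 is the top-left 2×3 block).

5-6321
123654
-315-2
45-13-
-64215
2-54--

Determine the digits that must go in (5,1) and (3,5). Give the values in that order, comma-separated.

For (5,1):
  Row 5 already contains {1, 2, 4, 5, 6}.
  Column 1 already contains {1, 2, 4, 5}.
  Its 2×3 block (box 5) already contains {2, 4, 5, 6}.
  The only value from 1–6 not eliminated is 3, so (5,1) = 3.
For (3,5):
  Consider where 4 can go in column 5.
  (6,5) is out (row 6 already has a 4).
  So the only cell in column 5 that can hold 4 is (3,5).
  So (3,5) = 4.

3,4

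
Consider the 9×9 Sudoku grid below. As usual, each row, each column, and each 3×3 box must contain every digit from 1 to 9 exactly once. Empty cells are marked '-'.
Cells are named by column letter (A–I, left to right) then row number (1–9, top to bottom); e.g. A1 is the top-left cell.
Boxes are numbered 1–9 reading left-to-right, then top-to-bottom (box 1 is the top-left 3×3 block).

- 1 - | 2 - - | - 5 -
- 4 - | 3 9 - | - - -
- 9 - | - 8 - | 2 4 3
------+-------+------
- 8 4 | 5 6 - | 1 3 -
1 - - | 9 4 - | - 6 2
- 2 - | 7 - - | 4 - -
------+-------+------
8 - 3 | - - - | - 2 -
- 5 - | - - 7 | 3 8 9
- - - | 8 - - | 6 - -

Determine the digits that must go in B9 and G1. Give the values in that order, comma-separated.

For B9:
  Row 9 already contains {6, 8}.
  Column B already contains {1, 2, 4, 5, 8, 9}.
  Its 3×3 block (box 7) already contains {3, 5, 8}.
  The only value from 1–9 not eliminated is 7, so B9 = 7.
For G1:
  Consider where 9 can go in box 3.
  I1 is out (column I already has a 9).
  G2 is out (row 2 already has a 9).
  H2 is out (row 2 already has a 9).
  I2 is out (row 2 already has a 9).
  So the only cell in box 3 that can hold 9 is G1.
  So G1 = 9.

7,9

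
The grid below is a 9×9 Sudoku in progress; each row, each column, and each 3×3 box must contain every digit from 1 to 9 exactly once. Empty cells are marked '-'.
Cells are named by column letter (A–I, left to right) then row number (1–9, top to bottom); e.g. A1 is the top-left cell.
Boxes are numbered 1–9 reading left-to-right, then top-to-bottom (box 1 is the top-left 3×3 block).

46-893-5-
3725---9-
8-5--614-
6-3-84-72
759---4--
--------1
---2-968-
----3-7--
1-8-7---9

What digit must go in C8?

Cell C8 itself could take any of {4, 6} by direct elimination.
Consider where 6 can go in column C.
C1 is out (row 1 already has a 6).
C6 is out (box 4 already has a 6).
C7 is out (row 7 already has a 6).
So the only cell in column C that can hold 6 is C8.
Therefore C8 = 6.

6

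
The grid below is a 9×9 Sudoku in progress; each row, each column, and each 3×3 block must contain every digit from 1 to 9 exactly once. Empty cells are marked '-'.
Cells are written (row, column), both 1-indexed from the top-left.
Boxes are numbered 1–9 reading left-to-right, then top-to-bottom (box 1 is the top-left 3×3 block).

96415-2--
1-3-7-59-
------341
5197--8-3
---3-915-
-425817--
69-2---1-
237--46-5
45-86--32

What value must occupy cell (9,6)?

7

Row 9 already contains {2, 3, 4, 5, 6, 8}.
Column 6 already contains {1, 4, 9}.
Its 3×3 block (box 8) already contains {2, 4, 6, 8}.
The only value from 1–9 not eliminated is 7, so (9,6) = 7.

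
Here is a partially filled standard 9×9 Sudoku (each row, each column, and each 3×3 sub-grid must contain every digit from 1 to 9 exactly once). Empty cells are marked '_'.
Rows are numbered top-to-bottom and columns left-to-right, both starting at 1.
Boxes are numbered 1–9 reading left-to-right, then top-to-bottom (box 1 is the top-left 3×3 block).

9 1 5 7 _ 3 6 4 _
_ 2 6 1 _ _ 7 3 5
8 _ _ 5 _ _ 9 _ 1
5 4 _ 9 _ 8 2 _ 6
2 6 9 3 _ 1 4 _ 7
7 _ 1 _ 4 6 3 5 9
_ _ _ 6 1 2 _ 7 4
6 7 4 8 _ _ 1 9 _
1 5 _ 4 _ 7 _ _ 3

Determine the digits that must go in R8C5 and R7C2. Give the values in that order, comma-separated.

For R8C5:
  Consider where 3 can go in row 8.
  R8C6 is out (column 6 already has a 3).
  R8C9 is out (column 9 already has a 3).
  So the only cell in row 8 that can hold 3 is R8C5.
  So R8C5 = 3.
For R7C2:
  Consider where 9 can go in box 7.
  R7C1 is out (column 1 already has a 9).
  R7C3 is out (column 3 already has a 9).
  R9C3 is out (column 3 already has a 9).
  So the only cell in box 7 that can hold 9 is R7C2.
  So R7C2 = 9.

3,9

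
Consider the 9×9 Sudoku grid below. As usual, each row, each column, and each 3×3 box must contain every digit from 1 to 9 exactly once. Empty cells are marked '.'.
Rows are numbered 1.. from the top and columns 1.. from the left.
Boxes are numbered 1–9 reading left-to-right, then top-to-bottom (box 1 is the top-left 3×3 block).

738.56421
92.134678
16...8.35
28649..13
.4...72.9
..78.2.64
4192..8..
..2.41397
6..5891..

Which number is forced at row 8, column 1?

8

Cell row 8, column 1 itself could take any of {5, 8} by direct elimination.
Consider where 8 can go in row 8.
row 8, column 2 is out (column 2 already has a 8).
row 8, column 4 is out (column 4 already has a 8).
So the only cell in row 8 that can hold 8 is row 8, column 1.
Therefore row 8, column 1 = 8.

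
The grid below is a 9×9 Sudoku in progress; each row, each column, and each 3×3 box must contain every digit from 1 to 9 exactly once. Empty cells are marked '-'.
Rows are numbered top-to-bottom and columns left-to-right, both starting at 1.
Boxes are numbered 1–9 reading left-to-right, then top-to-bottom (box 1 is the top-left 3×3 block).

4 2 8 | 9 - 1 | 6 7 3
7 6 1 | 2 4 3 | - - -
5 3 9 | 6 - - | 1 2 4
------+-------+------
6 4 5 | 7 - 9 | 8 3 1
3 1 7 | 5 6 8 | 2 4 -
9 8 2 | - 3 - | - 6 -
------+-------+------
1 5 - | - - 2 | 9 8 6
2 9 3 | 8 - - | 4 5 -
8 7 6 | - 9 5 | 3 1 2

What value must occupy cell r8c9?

Row 8 already contains {2, 3, 4, 5, 8, 9}.
Column 9 already contains {1, 2, 3, 4, 6}.
Its 3×3 block (box 9) already contains {1, 2, 3, 4, 5, 6, 8, 9}.
The only value from 1–9 not eliminated is 7, so r8c9 = 7.

7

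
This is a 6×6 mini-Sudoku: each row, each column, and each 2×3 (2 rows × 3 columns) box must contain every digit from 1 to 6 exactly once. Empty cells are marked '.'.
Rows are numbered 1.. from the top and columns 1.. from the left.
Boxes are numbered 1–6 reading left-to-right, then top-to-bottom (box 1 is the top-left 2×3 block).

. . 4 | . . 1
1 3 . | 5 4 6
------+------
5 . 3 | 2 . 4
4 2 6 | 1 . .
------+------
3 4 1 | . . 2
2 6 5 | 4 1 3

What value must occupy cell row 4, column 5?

Cell row 4, column 5 itself could take any of {3, 5} by direct elimination.
Consider where 3 can go in box 4.
row 3, column 5 is out (row 3 already has a 3).
row 4, column 6 is out (column 6 already has a 3).
So the only cell in box 4 that can hold 3 is row 4, column 5.
Therefore row 4, column 5 = 3.

3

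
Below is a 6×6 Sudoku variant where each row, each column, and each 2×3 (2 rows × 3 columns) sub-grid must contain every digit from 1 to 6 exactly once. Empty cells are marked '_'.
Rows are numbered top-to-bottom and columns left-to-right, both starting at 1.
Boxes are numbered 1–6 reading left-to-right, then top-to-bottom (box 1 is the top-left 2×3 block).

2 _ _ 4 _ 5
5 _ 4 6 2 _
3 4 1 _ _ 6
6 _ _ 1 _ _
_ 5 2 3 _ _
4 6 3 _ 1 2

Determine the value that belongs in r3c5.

Row 3 already contains {1, 3, 4, 6}.
Column 5 already contains {1, 2}.
Its 2×3 block (box 4) already contains {1, 6}.
The only value from 1–6 not eliminated is 5, so r3c5 = 5.

5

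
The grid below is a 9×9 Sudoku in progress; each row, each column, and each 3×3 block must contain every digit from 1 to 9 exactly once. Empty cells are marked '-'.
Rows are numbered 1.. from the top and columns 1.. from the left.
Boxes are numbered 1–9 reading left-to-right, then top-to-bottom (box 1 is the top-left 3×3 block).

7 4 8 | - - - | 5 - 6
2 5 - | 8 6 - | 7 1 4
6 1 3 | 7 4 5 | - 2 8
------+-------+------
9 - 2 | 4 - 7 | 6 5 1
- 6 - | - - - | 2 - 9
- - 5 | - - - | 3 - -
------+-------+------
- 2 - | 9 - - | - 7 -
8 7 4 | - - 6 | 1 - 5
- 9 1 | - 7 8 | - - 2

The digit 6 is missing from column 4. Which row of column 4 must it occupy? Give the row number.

6

Consider where 6 can go in column 4.
row 1, column 4 is out (row 1 already has a 6).
row 5, column 4 is out (row 5 already has a 6).
row 8, column 4 is out (row 8 already has a 6).
row 9, column 4 is out (box 8 already has a 6).
So the only cell in column 4 that can hold 6 is row 6, column 4.
That is row 6.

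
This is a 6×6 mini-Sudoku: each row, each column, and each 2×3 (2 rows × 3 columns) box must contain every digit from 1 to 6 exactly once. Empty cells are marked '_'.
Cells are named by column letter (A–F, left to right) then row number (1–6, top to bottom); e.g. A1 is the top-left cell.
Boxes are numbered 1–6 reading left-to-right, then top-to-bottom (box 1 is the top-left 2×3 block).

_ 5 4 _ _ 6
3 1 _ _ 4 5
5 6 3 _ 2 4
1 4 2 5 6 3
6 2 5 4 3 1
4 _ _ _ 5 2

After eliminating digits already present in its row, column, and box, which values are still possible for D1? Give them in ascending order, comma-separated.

Row 1 already contains {4, 5, 6}.
Column D already contains {4, 5}.
Its 2×3 block (box 2) already contains {4, 5, 6}.
Removing those from 1–6 leaves {1, 2, 3} as the candidates for D1.

1,2,3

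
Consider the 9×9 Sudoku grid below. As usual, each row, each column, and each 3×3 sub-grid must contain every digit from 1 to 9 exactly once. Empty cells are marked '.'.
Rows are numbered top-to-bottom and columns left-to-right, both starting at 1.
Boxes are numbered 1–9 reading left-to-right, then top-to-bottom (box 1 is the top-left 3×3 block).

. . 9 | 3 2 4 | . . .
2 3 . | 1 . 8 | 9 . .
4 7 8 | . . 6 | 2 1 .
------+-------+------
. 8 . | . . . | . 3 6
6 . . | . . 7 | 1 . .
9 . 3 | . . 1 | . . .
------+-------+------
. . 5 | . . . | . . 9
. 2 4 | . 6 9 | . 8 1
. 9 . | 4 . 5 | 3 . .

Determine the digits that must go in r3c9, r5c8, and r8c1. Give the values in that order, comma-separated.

For r3c9:
  Consider where 3 can go in column 9.
  r1c9 is out (row 1 already has a 3).
  r2c9 is out (row 2 already has a 3).
  r5c9 is out (box 6 already has a 3).
  r6c9 is out (row 6 already has a 3).
  r9c9 is out (row 9 already has a 3).
  So the only cell in column 9 that can hold 3 is r3c9.
  So r3c9 = 3.
For r5c8:
  Consider where 9 can go in column 8.
  r1c8 is out (row 1 already has a 9).
  r2c8 is out (row 2 already has a 9).
  r6c8 is out (row 6 already has a 9).
  r7c8 is out (row 7 already has a 9).
  r9c8 is out (row 9 already has a 9).
  So the only cell in column 8 that can hold 9 is r5c8.
  So r5c8 = 9.
For r8c1:
  Consider where 3 can go in row 8.
  r8c4 is out (column 4 already has a 3).
  r8c7 is out (column 7 already has a 3).
  So the only cell in row 8 that can hold 3 is r8c1.
  So r8c1 = 3.

3,9,3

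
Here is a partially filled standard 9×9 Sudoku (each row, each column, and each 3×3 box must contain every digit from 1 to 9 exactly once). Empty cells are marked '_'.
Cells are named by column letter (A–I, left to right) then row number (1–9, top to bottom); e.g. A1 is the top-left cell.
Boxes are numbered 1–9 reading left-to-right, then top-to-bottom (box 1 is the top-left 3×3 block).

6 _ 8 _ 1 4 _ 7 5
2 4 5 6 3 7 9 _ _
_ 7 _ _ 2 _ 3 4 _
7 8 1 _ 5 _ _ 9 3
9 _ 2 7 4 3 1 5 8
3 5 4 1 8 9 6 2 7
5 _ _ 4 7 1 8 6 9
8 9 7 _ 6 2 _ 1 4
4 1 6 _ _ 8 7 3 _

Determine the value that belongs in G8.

5

Row 8 already contains {1, 2, 4, 6, 7, 8, 9}.
Column G already contains {1, 3, 6, 7, 8, 9}.
Its 3×3 block (box 9) already contains {1, 3, 4, 6, 7, 8, 9}.
The only value from 1–9 not eliminated is 5, so G8 = 5.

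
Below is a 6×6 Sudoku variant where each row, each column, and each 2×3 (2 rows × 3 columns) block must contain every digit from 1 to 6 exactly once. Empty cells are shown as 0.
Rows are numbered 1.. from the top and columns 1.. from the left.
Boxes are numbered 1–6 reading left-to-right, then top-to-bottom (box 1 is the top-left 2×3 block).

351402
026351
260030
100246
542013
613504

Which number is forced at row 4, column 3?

Row 4 already contains {1, 2, 4, 6}.
Column 3 already contains {1, 2, 3, 6}.
Its 2×3 block (box 3) already contains {1, 2, 6}.
The only value from 1–6 not eliminated is 5, so row 4, column 3 = 5.

5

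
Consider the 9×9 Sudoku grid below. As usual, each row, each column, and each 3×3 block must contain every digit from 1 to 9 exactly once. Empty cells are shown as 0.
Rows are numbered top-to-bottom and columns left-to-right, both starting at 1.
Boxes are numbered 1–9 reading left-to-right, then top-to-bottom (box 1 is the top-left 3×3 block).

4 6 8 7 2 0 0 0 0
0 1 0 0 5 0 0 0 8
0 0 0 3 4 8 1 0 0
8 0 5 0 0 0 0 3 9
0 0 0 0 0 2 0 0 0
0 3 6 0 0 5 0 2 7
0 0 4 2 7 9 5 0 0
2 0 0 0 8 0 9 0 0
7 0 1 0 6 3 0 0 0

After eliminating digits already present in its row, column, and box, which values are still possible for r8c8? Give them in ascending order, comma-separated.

1,4,6,7

Row 8 already contains {2, 8, 9}.
Column 8 already contains {2, 3}.
Its 3×3 block (box 9) already contains {5, 9}.
Removing those from 1–9 leaves {1, 4, 6, 7} as the candidates for r8c8.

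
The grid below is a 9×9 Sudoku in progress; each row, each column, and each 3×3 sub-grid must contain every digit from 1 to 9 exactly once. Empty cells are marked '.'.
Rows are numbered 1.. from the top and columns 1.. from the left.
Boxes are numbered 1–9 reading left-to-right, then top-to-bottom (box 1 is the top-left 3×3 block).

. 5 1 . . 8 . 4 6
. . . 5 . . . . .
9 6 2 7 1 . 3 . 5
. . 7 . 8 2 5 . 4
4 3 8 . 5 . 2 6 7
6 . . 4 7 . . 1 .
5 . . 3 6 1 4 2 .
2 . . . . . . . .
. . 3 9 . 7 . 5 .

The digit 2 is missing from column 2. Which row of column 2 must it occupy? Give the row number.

Consider where 2 can go in column 2.
row 2, column 2 is out (box 1 already has a 2).
row 4, column 2 is out (row 4 already has a 2).
row 7, column 2 is out (row 7 already has a 2).
row 8, column 2 is out (row 8 already has a 2).
row 9, column 2 is out (box 7 already has a 2).
So the only cell in column 2 that can hold 2 is row 6, column 2.
That is row 6.

6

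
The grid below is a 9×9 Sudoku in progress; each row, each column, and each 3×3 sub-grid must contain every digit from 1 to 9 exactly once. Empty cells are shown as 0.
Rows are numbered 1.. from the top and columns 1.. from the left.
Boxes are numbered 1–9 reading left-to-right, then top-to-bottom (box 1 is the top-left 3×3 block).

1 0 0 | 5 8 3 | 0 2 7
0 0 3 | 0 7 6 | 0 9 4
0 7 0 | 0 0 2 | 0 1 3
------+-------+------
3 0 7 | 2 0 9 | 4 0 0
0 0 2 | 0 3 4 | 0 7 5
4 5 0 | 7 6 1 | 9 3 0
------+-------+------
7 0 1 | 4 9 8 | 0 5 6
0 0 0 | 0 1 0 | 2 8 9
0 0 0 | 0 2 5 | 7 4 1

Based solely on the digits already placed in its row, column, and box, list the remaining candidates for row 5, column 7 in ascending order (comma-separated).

1,6,8

Row 5 already contains {2, 3, 4, 5, 7}.
Column 7 already contains {2, 4, 7, 9}.
Its 3×3 block (box 6) already contains {3, 4, 5, 7, 9}.
Removing those from 1–9 leaves {1, 6, 8} as the candidates for row 5, column 7.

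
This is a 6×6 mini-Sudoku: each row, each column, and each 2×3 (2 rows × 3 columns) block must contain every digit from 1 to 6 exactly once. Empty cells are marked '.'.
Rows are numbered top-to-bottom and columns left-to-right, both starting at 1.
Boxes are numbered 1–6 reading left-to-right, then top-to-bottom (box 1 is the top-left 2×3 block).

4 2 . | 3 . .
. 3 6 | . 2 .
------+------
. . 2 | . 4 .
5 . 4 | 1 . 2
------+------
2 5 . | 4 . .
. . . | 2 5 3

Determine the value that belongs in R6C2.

Cell R6C2 itself could take any of {1, 4, 6} by direct elimination.
Consider where 4 can go in column 2.
R3C2 is out (row 3 already has a 4).
R4C2 is out (row 4 already has a 4).
So the only cell in column 2 that can hold 4 is R6C2.
Therefore R6C2 = 4.

4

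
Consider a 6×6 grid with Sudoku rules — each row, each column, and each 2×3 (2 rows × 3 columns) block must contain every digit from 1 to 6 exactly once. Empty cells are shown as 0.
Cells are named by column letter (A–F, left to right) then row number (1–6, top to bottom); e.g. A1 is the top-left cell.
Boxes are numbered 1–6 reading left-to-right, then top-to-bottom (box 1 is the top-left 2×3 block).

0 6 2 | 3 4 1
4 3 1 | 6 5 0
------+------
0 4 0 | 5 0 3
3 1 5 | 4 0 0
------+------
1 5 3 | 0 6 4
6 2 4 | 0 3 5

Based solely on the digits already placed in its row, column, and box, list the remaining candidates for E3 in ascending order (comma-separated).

Row 3 already contains {3, 4, 5}.
Column E already contains {3, 4, 5, 6}.
Its 2×3 block (box 4) already contains {3, 4, 5}.
Removing those from 1–6 leaves {1, 2} as the candidates for E3.

1,2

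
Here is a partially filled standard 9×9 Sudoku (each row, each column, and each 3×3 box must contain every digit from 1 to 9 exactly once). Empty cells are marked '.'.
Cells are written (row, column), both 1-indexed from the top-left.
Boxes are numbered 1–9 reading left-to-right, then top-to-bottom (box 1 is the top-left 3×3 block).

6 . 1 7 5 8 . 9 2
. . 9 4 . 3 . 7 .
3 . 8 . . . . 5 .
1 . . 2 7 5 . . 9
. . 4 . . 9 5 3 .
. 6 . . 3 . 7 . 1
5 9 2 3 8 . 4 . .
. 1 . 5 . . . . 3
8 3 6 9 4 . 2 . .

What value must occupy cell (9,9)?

Cell (9,9) itself could take any of {5, 7} by direct elimination.
Consider where 5 can go in column 9.
(2,9) is out (box 3 already has a 5).
(3,9) is out (row 3 already has a 5).
(5,9) is out (row 5 already has a 5).
(7,9) is out (row 7 already has a 5).
So the only cell in column 9 that can hold 5 is (9,9).
Therefore (9,9) = 5.

5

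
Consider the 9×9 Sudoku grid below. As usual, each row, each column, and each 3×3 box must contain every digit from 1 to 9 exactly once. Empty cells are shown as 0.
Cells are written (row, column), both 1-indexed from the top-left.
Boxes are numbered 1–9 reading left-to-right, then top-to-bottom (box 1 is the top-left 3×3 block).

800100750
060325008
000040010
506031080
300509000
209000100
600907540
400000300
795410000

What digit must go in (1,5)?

Cell (1,5) itself could take any of {6, 9} by direct elimination.
Consider where 9 can go in column 5.
(5,5) is out (row 5 already has a 9).
(6,5) is out (row 6 already has a 9).
(7,5) is out (row 7 already has a 9).
(8,5) is out (box 8 already has a 9).
So the only cell in column 5 that can hold 9 is (1,5).
Therefore (1,5) = 9.

9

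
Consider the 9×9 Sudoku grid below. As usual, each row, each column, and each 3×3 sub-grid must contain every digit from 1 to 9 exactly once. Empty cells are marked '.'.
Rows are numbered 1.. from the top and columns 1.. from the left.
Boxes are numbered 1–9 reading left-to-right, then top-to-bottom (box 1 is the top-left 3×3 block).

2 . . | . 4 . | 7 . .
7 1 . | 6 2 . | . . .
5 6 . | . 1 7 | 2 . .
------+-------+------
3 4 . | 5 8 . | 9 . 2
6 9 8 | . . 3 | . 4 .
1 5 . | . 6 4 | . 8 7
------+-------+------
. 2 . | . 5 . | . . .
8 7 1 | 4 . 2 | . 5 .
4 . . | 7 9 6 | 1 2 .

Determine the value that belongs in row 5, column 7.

5

Row 5 already contains {3, 4, 6, 8, 9}.
Column 7 already contains {1, 2, 7, 9}.
Its 3×3 block (box 6) already contains {2, 4, 7, 8, 9}.
The only value from 1–9 not eliminated is 5, so row 5, column 7 = 5.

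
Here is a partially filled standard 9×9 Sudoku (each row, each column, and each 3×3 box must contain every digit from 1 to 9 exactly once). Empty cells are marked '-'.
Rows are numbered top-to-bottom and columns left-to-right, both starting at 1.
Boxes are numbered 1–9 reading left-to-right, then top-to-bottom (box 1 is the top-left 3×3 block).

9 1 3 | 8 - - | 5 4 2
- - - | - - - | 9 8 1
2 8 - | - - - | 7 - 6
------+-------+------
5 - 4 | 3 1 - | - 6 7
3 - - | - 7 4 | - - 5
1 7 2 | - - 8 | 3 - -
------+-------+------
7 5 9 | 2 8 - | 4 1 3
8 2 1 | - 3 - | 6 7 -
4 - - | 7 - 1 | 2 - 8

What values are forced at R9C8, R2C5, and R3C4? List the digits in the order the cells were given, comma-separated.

5,2,1

For R9C8:
  Consider where 5 can go in column 8.
  R3C8 is out (box 3 already has a 5).
  R5C8 is out (row 5 already has a 5).
  R6C8 is out (box 6 already has a 5).
  So the only cell in column 8 that can hold 5 is R9C8.
  So R9C8 = 5.
For R2C5:
  Consider where 2 can go in column 5.
  R1C5 is out (row 1 already has a 2).
  R3C5 is out (row 3 already has a 2).
  R6C5 is out (row 6 already has a 2).
  R9C5 is out (row 9 already has a 2).
  So the only cell in column 5 that can hold 2 is R2C5.
  So R2C5 = 2.
For R3C4:
  Consider where 1 can go in row 3.
  R3C3 is out (column 3 already has a 1).
  R3C5 is out (column 5 already has a 1).
  R3C6 is out (column 6 already has a 1).
  R3C8 is out (column 8 already has a 1).
  So the only cell in row 3 that can hold 1 is R3C4.
  So R3C4 = 1.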